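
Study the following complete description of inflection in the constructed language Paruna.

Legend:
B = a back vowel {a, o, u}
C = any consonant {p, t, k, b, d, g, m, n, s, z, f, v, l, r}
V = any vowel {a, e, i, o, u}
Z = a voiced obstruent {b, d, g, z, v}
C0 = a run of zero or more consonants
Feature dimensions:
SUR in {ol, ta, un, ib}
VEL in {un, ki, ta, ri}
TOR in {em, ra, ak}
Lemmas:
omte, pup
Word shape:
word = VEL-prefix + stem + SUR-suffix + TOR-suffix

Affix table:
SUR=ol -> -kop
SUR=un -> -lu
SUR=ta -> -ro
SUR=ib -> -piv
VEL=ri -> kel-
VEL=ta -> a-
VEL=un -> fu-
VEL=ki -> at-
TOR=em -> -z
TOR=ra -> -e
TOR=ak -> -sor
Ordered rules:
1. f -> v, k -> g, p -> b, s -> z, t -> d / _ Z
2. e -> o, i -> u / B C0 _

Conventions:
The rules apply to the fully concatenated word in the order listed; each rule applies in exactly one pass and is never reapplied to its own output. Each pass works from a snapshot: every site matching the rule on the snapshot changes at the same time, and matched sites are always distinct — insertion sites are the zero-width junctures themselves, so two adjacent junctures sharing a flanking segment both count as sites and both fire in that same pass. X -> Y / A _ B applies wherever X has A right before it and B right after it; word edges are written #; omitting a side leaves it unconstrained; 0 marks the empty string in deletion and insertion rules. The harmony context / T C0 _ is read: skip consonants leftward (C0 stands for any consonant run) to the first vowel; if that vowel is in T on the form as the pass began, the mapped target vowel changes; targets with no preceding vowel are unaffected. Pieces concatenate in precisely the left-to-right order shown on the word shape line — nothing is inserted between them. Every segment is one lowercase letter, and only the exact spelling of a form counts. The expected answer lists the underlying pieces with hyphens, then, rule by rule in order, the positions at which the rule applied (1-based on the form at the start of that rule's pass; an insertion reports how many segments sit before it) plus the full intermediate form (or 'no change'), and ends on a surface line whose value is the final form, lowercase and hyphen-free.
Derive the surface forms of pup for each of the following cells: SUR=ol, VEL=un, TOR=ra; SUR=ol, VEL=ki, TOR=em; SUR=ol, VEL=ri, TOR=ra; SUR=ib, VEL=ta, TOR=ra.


cell SUR=ol, VEL=un, TOR=ra:
underlying: fu-pup-kop-e
1. f -> v, k -> g, p -> b, s -> z, t -> d / _ Z: no change
2. e -> o, i -> u / B C0 _: fires at position(s) 9: fupupkopo
surface: fupupkopo

cell SUR=ol, VEL=ki, TOR=em:
underlying: at-pup-kop-z
1. f -> v, k -> g, p -> b, s -> z, t -> d / _ Z: fires at position(s) 8: atpupkobz
2. e -> o, i -> u / B C0 _: no change
surface: atpupkobz

cell SUR=ol, VEL=ri, TOR=ra:
underlying: kel-pup-kop-e
1. f -> v, k -> g, p -> b, s -> z, t -> d / _ Z: no change
2. e -> o, i -> u / B C0 _: fires at position(s) 10: kelpupkopo
surface: kelpupkopo

cell SUR=ib, VEL=ta, TOR=ra:
underlying: a-pup-piv-e
1. f -> v, k -> g, p -> b, s -> z, t -> d / _ Z: no change
2. e -> o, i -> u / B C0 _: fires at position(s) 6: apuppuve
surface: apuppuve


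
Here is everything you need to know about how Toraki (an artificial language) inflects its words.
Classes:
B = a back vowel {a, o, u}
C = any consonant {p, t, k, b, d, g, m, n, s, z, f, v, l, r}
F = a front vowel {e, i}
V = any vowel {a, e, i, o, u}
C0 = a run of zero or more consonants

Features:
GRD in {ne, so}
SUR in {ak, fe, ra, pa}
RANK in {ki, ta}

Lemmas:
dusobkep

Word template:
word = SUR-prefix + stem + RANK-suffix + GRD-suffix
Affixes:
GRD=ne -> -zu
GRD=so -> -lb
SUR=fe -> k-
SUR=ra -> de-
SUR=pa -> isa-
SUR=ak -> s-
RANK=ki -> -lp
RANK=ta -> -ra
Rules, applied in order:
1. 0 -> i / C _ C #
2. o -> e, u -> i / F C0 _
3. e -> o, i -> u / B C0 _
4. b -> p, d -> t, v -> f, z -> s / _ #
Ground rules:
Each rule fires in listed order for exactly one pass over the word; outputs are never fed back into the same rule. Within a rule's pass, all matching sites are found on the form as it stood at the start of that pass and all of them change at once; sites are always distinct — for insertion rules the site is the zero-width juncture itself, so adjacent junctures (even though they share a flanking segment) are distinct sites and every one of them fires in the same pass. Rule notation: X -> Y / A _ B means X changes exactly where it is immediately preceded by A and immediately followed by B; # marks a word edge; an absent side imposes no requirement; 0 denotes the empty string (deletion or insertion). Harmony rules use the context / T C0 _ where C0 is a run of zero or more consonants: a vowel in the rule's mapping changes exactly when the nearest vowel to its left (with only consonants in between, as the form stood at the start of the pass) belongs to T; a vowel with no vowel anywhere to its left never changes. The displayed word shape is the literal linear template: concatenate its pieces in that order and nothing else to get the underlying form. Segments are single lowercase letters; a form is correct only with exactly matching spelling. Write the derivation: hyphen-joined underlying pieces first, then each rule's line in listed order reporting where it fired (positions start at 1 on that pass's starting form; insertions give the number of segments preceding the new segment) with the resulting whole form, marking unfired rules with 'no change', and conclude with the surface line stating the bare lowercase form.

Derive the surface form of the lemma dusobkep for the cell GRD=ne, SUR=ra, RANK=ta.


underlying: de-dusobkep-ra-zu
1. 0 -> i / C _ C #: no change
2. o -> e, u -> i / F C0 _: fires at position(s) 4: dedisobkeprazu
3. e -> o, i -> u / B C0 _: fires at position(s) 9: dedisobkoprazu
4. b -> p, d -> t, v -> f, z -> s / _ #: no change
surface: dedisobkoprazu


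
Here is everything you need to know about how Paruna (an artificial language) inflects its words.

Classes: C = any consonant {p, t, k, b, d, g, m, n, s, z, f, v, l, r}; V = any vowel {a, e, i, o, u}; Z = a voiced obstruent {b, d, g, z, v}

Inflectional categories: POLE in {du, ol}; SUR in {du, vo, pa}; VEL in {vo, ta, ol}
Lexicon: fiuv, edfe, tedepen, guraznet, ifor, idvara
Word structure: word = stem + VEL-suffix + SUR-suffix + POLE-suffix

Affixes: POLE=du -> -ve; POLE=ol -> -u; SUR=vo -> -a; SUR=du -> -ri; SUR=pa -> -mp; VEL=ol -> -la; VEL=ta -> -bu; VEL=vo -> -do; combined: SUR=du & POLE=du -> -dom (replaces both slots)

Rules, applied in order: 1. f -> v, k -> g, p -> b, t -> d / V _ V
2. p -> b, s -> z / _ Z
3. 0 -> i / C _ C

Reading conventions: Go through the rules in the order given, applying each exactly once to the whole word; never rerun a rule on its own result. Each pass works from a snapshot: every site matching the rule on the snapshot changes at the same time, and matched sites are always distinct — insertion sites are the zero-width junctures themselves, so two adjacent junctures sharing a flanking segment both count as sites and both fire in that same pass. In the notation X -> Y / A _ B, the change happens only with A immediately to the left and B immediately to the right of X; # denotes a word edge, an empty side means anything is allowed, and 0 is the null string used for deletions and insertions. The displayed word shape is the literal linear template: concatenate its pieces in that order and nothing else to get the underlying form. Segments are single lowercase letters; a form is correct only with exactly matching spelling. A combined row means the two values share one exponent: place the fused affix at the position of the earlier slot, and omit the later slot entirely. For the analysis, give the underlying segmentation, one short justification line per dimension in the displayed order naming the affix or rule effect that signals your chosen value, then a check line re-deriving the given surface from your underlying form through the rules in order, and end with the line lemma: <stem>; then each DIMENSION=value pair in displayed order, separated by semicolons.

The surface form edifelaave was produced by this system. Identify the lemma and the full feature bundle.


underlying: edfe-la-a-ve
POLE=du - signalled by the affix -ve
SUR=vo - signalled by the affix -a
VEL=ol - signalled by the affix -la
check: edfelaave -> edfelaave -> edfelaave -> edifelaave
lemma: edfe; POLE=du; SUR=vo; VEL=ol


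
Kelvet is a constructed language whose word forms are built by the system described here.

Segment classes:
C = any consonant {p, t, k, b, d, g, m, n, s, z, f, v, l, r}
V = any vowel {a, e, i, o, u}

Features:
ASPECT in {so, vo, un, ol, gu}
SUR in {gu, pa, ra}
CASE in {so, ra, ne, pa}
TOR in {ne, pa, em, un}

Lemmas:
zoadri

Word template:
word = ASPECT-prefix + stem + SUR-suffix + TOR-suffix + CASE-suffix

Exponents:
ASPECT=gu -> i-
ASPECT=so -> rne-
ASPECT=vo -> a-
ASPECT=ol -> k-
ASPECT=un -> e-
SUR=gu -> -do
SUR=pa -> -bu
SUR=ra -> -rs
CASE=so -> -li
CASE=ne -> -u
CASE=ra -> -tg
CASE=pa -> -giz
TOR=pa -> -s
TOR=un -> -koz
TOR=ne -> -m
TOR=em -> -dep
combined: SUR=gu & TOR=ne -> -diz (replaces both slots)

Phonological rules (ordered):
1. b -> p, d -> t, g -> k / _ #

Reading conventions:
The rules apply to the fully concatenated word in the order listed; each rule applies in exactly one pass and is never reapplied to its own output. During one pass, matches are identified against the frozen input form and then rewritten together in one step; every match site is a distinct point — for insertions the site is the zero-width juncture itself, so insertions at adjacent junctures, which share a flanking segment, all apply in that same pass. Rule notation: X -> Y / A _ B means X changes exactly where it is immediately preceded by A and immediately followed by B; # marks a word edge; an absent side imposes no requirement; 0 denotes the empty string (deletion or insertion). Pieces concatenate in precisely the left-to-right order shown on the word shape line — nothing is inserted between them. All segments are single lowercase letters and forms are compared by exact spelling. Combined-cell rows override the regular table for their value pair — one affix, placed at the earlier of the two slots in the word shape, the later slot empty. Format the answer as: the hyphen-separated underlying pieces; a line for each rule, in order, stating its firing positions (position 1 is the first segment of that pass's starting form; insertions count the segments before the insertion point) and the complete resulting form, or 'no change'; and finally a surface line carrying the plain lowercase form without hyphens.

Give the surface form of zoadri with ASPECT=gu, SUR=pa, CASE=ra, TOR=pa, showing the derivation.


underlying: i-zoadri-bu-s-tg
1. b -> p, d -> t, g -> k / _ #: fires at position(s) 12: izoadribustk
surface: izoadribustk


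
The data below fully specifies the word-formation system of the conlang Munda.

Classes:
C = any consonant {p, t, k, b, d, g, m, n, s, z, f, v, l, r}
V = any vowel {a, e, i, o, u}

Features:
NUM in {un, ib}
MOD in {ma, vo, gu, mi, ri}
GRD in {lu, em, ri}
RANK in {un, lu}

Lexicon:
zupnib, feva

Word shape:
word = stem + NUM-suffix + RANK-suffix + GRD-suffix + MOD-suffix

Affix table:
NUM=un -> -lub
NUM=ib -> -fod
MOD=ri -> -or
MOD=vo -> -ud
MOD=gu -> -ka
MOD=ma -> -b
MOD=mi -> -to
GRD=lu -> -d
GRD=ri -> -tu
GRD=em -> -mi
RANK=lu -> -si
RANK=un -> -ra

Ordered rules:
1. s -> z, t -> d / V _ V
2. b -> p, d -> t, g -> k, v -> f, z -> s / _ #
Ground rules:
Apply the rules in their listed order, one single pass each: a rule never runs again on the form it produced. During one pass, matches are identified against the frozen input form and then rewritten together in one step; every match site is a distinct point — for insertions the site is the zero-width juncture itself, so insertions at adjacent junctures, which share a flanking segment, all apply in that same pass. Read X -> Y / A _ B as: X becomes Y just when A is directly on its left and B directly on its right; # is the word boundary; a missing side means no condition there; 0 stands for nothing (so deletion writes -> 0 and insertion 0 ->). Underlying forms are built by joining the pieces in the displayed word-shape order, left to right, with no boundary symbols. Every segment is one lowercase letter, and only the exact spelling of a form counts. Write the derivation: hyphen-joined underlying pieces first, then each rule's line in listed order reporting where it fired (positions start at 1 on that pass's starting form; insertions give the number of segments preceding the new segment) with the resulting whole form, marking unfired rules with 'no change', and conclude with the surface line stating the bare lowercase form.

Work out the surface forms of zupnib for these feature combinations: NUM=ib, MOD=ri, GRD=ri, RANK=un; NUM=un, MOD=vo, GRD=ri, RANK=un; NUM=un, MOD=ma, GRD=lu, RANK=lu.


cell NUM=ib, MOD=ri, GRD=ri, RANK=un:
underlying: zupnib-fod-ra-tu-or
1. s -> z, t -> d / V _ V: fires at position(s) 12: zupnibfodraduor
2. b -> p, d -> t, g -> k, v -> f, z -> s / _ #: no change
surface: zupnibfodraduor

cell NUM=un, MOD=vo, GRD=ri, RANK=un:
underlying: zupnib-lub-ra-tu-ud
1. s -> z, t -> d / V _ V: fires at position(s) 12: zupniblubraduud
2. b -> p, d -> t, g -> k, v -> f, z -> s / _ #: fires at position(s) 15: zupniblubraduut
surface: zupniblubraduut

cell NUM=un, MOD=ma, GRD=lu, RANK=lu:
underlying: zupnib-lub-si-d-b
1. s -> z, t -> d / V _ V: no change
2. b -> p, d -> t, g -> k, v -> f, z -> s / _ #: fires at position(s) 13: zupniblubsidp
surface: zupniblubsidp


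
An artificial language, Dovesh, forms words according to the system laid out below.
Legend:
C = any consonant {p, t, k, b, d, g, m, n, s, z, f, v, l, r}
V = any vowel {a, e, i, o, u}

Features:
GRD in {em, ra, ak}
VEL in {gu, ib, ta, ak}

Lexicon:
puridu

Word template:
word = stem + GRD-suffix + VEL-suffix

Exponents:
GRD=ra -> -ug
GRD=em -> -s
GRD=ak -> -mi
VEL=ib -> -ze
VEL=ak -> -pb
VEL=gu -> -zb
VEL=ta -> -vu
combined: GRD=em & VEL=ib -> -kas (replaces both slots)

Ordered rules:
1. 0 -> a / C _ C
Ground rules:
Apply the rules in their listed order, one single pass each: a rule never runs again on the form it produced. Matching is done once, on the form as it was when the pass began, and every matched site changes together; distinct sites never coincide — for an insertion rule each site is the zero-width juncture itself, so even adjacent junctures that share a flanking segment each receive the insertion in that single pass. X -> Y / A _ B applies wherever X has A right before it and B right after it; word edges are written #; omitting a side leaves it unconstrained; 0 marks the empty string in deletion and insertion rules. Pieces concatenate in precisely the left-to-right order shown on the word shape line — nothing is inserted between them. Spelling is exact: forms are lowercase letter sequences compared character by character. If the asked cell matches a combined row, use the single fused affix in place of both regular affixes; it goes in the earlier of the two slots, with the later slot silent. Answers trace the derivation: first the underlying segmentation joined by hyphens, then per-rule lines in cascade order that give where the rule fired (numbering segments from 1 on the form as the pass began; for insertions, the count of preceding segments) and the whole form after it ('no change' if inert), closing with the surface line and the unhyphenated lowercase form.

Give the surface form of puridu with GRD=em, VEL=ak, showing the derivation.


underlying: puridu-s-pb
1. 0 -> a / C _ C: inserts after position(s) 7, 8: puridusapab
surface: puridusapab


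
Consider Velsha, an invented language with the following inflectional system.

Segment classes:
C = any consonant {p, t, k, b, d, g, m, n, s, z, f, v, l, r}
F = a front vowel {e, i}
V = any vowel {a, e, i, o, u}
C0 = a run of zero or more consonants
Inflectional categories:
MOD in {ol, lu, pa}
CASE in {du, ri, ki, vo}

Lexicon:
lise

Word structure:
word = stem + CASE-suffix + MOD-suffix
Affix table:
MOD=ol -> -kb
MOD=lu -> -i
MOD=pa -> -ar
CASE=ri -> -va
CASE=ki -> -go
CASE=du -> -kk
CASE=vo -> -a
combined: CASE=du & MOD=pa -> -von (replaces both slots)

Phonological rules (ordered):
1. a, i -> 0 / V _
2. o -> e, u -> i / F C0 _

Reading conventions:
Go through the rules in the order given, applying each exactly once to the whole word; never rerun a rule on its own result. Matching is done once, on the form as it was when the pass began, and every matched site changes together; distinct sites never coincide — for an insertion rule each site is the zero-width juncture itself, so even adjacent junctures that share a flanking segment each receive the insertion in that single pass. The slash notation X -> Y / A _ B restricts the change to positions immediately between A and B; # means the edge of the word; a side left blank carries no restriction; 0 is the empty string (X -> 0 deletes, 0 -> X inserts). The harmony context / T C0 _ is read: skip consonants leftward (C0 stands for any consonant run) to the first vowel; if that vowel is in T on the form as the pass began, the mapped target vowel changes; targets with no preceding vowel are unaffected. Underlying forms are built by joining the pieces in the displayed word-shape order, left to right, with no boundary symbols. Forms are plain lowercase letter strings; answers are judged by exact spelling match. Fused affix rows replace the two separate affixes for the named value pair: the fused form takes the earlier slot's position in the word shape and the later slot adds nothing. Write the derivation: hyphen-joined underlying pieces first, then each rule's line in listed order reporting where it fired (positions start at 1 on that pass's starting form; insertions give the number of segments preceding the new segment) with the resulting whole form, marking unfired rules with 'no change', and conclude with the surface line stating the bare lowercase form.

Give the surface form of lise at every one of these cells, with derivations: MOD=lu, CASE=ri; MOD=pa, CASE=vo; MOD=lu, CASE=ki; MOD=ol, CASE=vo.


cell MOD=lu, CASE=ri:
underlying: lise-va-i
1. a, i -> 0 / V _: fires at position(s) 7: liseva
2. o -> e, u -> i / F C0 _: no change
surface: liseva

cell MOD=pa, CASE=vo:
underlying: lise-a-ar
1. a, i -> 0 / V _: fires at position(s) 5, 6: liser
2. o -> e, u -> i / F C0 _: no change
surface: liser

cell MOD=lu, CASE=ki:
underlying: lise-go-i
1. a, i -> 0 / V _: fires at position(s) 7: lisego
2. o -> e, u -> i / F C0 _: fires at position(s) 6: lisege
surface: lisege

cell MOD=ol, CASE=vo:
underlying: lise-a-kb
1. a, i -> 0 / V _: fires at position(s) 5: lisekb
2. o -> e, u -> i / F C0 _: no change
surface: lisekb


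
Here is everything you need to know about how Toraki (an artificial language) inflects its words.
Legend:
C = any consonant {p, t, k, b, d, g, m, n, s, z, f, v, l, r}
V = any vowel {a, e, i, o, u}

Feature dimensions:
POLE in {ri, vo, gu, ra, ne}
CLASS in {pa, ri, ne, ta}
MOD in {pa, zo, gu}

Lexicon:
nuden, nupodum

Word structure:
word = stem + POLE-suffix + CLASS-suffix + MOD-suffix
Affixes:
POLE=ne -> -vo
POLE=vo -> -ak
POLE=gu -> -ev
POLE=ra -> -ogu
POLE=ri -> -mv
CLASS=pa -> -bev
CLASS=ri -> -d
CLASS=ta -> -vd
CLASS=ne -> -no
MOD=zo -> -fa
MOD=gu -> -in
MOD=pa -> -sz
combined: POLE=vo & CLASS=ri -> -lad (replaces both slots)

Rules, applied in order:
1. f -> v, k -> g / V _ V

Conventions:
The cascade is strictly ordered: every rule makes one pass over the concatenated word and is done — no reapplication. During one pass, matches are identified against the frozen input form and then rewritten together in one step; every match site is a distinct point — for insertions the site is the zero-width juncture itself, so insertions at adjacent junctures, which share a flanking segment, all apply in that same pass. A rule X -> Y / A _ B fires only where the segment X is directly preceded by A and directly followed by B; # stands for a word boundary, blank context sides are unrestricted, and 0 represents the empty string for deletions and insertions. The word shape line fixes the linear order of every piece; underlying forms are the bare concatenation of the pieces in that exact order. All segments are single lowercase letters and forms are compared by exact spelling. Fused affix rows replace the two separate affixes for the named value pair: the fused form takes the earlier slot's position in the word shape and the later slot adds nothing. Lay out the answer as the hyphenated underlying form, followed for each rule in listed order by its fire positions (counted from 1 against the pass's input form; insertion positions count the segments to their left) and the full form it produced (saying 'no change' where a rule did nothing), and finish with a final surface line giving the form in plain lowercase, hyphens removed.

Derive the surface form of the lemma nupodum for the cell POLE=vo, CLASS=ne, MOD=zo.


underlying: nupodum-ak-no-fa
1. f -> v, k -> g / V _ V: fires at position(s) 12: nupodumaknova
surface: nupodumaknova


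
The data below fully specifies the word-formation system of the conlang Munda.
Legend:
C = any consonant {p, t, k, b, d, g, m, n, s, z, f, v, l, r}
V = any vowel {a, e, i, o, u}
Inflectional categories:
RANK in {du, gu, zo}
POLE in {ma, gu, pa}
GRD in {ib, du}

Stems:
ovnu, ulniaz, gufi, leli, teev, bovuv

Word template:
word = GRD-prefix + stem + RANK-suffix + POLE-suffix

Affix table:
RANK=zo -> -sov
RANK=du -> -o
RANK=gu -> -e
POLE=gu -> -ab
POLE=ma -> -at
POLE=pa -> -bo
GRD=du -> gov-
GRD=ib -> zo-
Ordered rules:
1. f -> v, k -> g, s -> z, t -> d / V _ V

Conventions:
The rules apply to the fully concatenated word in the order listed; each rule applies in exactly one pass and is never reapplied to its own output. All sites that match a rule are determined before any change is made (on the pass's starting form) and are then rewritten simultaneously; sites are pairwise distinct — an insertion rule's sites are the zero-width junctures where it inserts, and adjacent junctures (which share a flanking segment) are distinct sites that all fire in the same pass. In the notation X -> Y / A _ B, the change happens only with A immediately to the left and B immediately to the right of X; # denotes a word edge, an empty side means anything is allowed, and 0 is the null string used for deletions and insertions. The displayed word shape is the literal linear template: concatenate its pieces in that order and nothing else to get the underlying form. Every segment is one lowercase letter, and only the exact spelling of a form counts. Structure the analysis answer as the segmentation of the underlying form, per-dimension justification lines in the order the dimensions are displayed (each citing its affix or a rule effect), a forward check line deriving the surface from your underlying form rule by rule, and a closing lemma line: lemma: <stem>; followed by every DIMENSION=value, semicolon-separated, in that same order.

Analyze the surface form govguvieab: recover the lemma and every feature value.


underlying: gov-gufi-e-ab
RANK=gu - signalled by the affix -e
POLE=gu - signalled by the affix -ab
GRD=du - signalled by the affix gov-
check: govgufieab -> govguvieab
lemma: gufi; RANK=gu; POLE=gu; GRD=du


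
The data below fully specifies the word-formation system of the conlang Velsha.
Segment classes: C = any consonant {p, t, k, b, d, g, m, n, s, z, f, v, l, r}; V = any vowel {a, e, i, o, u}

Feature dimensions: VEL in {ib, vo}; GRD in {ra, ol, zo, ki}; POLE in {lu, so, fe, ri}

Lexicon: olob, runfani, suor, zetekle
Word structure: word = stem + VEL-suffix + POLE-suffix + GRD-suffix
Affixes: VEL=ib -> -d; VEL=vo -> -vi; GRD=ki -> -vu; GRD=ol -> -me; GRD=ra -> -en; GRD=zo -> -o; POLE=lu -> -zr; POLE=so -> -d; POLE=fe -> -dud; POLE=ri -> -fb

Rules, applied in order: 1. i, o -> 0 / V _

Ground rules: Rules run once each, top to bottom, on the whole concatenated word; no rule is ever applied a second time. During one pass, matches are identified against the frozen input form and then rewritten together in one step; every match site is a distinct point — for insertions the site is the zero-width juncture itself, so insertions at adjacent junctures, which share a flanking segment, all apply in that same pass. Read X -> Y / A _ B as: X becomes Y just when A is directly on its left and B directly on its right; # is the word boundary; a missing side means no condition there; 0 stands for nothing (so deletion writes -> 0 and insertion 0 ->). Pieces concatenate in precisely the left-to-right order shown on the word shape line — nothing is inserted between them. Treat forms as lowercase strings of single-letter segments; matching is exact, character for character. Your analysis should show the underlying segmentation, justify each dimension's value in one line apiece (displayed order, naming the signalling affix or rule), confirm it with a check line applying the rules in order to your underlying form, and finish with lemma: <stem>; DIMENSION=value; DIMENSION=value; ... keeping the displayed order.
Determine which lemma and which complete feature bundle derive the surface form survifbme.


underlying: suor-vi-fb-me
VEL=vo - signalled by the affix -vi
GRD=ol - signalled by the affix -me
POLE=ri - signalled by the affix -fb
check: suorvifbme -> survifbme
lemma: suor; VEL=vo; GRD=ol; POLE=ri


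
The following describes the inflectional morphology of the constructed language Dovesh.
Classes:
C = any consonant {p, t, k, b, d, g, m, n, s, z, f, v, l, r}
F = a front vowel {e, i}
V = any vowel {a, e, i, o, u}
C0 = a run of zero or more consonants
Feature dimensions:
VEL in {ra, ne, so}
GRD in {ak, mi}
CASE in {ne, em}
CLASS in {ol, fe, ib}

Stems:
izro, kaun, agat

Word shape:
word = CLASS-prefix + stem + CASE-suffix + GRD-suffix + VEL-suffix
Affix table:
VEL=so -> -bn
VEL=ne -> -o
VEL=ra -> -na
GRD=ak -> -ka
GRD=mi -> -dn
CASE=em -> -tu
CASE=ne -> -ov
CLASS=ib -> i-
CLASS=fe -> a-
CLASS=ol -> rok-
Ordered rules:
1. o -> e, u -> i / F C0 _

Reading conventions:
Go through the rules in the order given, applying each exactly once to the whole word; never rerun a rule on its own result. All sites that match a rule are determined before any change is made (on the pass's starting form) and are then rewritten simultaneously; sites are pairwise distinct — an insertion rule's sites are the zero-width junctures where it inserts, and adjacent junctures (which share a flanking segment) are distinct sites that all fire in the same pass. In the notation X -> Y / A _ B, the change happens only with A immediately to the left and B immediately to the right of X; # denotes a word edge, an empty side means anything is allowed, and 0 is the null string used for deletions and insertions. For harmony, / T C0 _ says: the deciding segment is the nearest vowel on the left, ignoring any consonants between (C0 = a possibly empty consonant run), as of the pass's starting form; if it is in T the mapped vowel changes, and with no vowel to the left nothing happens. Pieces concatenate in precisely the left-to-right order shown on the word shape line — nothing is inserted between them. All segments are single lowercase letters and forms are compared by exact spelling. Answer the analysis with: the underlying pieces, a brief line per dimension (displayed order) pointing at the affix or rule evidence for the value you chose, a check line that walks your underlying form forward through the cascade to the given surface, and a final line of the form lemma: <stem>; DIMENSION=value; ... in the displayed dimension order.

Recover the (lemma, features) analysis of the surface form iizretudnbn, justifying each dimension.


underlying: i-izro-tu-dn-bn
VEL=so - signalled by the affix -bn
GRD=mi - signalled by the affix -dn
CASE=em - signalled by the affix -tu
CLASS=ib - signalled by the affix i-
check: iizrotudnbn -> iizretudnbn
lemma: izro; VEL=so; GRD=mi; CASE=em; CLASS=ib


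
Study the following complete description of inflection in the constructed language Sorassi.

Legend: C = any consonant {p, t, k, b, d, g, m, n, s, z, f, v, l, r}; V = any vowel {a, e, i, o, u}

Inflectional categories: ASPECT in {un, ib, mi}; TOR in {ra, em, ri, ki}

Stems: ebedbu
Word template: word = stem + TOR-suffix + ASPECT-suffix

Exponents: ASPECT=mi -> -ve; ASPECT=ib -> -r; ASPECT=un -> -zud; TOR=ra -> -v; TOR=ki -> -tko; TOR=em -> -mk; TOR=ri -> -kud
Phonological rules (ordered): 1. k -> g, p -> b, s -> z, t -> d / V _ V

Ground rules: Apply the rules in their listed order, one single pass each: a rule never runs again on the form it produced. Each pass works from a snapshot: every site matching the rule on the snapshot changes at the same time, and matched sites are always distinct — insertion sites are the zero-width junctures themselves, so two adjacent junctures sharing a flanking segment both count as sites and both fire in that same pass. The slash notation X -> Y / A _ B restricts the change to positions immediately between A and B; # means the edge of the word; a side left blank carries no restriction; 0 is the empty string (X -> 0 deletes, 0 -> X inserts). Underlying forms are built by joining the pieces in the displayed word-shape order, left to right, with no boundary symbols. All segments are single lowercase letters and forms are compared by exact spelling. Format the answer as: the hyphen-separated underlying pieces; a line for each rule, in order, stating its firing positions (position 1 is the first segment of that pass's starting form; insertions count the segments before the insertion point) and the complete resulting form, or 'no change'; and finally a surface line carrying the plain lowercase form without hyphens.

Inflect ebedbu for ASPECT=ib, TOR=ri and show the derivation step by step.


underlying: ebedbu-kud-r
1. k -> g, p -> b, s -> z, t -> d / V _ V: fires at position(s) 7: ebedbugudr
surface: ebedbugudr


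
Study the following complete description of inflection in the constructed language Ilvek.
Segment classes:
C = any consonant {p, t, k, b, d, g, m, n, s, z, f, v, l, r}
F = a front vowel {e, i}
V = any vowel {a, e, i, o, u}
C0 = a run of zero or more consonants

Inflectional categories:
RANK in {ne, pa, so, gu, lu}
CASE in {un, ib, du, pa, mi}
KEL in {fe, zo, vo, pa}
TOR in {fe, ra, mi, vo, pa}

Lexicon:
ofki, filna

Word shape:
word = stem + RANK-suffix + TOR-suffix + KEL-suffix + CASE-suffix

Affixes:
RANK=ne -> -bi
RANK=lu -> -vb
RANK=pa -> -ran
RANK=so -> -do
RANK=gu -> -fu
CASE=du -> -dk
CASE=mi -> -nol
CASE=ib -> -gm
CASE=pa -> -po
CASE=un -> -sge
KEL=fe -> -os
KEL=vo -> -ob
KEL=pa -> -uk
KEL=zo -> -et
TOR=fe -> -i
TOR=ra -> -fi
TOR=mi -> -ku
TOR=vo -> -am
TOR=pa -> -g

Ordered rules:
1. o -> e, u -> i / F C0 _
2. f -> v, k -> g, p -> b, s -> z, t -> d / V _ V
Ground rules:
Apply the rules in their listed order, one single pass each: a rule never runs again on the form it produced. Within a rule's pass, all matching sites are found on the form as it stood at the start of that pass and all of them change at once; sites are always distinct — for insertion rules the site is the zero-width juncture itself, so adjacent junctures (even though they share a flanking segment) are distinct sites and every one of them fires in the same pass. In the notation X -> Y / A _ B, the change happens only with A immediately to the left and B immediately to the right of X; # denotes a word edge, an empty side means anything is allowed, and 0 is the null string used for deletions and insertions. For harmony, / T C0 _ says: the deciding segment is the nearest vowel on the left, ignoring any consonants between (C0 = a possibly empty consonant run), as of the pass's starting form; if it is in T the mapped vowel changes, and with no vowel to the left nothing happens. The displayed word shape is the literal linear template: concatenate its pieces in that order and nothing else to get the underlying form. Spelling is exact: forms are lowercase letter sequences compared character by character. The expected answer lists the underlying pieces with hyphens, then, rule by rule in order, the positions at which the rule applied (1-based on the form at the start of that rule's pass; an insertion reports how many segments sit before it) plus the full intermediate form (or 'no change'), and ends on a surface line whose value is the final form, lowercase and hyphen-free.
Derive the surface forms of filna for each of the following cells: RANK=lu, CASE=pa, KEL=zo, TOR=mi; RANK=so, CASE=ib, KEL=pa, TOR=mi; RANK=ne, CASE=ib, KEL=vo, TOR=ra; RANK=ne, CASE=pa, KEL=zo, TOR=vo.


cell RANK=lu, CASE=pa, KEL=zo, TOR=mi:
underlying: filna-vb-ku-et-po
1. o -> e, u -> i / F C0 _: fires at position(s) 13: filnavbkuetpe
2. f -> v, k -> g, p -> b, s -> z, t -> d / V _ V: no change
surface: filnavbkuetpe

cell RANK=so, CASE=ib, KEL=pa, TOR=mi:
underlying: filna-do-ku-uk-gm
1. o -> e, u -> i / F C0 _: no change
2. f -> v, k -> g, p -> b, s -> z, t -> d / V _ V: fires at position(s) 8: filnadoguukgm
surface: filnadoguukgm

cell RANK=ne, CASE=ib, KEL=vo, TOR=ra:
underlying: filna-bi-fi-ob-gm
1. o -> e, u -> i / F C0 _: fires at position(s) 10: filnabifiebgm
2. f -> v, k -> g, p -> b, s -> z, t -> d / V _ V: fires at position(s) 8: filnabiviebgm
surface: filnabiviebgm

cell RANK=ne, CASE=pa, KEL=zo, TOR=vo:
underlying: filna-bi-am-et-po
1. o -> e, u -> i / F C0 _: fires at position(s) 13: filnabiametpe
2. f -> v, k -> g, p -> b, s -> z, t -> d / V _ V: no change
surface: filnabiametpe


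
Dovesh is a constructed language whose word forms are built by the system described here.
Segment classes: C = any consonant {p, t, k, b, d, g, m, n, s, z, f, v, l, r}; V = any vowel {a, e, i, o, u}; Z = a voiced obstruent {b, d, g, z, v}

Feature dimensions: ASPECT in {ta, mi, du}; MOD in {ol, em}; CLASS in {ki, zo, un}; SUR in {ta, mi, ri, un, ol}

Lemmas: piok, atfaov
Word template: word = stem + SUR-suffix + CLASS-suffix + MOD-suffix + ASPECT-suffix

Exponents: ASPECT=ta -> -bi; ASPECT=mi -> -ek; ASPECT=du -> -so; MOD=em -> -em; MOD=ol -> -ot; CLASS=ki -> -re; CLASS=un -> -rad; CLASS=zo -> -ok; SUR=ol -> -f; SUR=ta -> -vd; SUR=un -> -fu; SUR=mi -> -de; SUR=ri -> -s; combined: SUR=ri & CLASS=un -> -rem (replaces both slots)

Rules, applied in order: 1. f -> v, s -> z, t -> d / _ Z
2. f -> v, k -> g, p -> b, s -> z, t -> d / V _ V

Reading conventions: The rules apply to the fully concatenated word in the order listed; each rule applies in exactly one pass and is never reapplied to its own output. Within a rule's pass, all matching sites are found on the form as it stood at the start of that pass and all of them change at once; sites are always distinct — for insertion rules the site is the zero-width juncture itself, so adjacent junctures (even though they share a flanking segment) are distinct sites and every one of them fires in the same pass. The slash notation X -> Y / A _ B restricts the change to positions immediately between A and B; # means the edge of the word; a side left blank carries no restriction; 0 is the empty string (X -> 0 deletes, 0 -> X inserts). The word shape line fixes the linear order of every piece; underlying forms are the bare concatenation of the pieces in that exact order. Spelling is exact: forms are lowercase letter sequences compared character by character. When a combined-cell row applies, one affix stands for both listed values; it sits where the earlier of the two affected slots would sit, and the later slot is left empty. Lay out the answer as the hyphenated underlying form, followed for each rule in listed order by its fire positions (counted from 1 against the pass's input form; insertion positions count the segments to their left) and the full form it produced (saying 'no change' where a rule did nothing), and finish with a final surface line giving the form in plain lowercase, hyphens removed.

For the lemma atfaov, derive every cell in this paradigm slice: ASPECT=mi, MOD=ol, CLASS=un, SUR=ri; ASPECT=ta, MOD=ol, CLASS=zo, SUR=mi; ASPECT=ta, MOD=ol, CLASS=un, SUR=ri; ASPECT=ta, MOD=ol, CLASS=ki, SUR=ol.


cell ASPECT=mi, MOD=ol, CLASS=un, SUR=ri:
underlying: atfaov-rem-ot-ek
1. f -> v, s -> z, t -> d / _ Z: no change
2. f -> v, k -> g, p -> b, s -> z, t -> d / V _ V: fires at position(s) 11: atfaovremodek
surface: atfaovremodek

cell ASPECT=ta, MOD=ol, CLASS=zo, SUR=mi:
underlying: atfaov-de-ok-ot-bi
1. f -> v, s -> z, t -> d / _ Z: fires at position(s) 12: atfaovdeokodbi
2. f -> v, k -> g, p -> b, s -> z, t -> d / V _ V: fires at position(s) 10: atfaovdeogodbi
surface: atfaovdeogodbi

cell ASPECT=ta, MOD=ol, CLASS=un, SUR=ri:
underlying: atfaov-rem-ot-bi
1. f -> v, s -> z, t -> d / _ Z: fires at position(s) 11: atfaovremodbi
2. f -> v, k -> g, p -> b, s -> z, t -> d / V _ V: no change
surface: atfaovremodbi

cell ASPECT=ta, MOD=ol, CLASS=ki, SUR=ol:
underlying: atfaov-f-re-ot-bi
1. f -> v, s -> z, t -> d / _ Z: fires at position(s) 11: atfaovfreodbi
2. f -> v, k -> g, p -> b, s -> z, t -> d / V _ V: no change
surface: atfaovfreodbi


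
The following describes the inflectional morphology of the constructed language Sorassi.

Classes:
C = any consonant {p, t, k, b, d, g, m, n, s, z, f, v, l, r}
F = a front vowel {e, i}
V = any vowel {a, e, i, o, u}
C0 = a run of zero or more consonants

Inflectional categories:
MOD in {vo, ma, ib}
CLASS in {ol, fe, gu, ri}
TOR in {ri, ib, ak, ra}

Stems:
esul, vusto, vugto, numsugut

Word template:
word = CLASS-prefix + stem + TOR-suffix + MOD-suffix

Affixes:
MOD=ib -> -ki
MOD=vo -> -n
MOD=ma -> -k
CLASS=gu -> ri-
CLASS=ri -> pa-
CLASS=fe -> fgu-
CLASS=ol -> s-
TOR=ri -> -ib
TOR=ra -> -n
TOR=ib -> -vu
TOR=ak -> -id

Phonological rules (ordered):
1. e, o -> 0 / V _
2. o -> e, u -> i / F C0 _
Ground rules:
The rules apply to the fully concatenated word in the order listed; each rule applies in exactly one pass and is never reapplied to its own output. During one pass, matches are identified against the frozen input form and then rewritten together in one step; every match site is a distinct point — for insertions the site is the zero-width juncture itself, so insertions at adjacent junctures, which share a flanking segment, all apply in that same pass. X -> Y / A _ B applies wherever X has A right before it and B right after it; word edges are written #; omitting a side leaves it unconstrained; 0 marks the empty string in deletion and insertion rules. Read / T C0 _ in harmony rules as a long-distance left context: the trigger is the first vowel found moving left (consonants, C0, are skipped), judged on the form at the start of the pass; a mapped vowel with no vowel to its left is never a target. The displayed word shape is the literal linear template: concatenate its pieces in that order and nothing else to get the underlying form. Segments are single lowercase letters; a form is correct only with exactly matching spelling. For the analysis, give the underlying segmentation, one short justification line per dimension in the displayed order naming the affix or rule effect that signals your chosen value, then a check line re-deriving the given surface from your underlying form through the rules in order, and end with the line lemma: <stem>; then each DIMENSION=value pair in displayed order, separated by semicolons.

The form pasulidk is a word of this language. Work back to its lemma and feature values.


underlying: pa-esul-id-k
MOD=ma - signalled by the affix -k
CLASS=ri - signalled by the affix pa-
TOR=ak - signalled by the affix -id
check: paesulidk -> pasulidk -> pasulidk
lemma: esul; MOD=ma; CLASS=ri; TOR=ak


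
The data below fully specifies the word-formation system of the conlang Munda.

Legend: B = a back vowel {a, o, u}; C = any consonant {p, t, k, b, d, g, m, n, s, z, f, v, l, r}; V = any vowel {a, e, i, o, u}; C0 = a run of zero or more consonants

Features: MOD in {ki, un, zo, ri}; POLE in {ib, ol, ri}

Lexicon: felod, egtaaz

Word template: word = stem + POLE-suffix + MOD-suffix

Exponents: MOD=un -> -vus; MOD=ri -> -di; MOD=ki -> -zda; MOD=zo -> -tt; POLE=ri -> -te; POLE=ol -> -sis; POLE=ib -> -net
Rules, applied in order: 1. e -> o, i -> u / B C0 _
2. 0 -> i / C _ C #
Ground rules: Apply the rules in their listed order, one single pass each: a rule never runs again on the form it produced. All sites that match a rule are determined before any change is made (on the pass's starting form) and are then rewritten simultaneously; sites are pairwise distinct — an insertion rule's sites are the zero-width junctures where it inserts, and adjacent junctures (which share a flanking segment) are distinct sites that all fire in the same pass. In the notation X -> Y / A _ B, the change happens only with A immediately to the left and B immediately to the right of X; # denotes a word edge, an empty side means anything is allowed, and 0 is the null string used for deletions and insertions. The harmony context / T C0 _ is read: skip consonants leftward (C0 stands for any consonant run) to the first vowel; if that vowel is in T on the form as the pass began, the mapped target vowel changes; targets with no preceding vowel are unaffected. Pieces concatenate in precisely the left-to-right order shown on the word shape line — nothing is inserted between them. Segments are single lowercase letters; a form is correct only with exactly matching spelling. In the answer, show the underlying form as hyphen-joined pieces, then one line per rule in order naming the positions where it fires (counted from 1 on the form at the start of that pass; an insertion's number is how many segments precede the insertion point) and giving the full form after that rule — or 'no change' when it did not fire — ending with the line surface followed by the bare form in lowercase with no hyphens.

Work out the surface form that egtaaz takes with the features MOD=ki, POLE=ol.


underlying: egtaaz-sis-zda
1. e -> o, i -> u / B C0 _: fires at position(s) 8: egtaazsuszda
2. 0 -> i / C _ C #: no change
surface: egtaazsuszda
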